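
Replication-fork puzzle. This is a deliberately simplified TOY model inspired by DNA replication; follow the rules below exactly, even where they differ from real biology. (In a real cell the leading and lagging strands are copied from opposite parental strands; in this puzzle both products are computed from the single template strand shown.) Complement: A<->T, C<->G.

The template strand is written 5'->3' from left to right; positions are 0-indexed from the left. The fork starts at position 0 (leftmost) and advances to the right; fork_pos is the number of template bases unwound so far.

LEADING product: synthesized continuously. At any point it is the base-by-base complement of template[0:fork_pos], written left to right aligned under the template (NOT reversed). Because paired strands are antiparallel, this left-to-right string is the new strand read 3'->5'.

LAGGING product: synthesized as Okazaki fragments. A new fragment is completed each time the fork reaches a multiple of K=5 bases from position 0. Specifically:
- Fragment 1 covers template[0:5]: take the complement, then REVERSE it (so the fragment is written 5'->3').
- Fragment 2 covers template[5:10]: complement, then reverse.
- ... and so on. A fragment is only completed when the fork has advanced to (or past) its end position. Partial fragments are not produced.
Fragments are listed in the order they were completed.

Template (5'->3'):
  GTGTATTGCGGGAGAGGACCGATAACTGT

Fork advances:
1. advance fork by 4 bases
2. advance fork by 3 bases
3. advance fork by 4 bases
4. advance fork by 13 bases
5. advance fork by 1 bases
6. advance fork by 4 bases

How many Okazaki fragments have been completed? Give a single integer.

Answer: 5

Derivation:
Step 1: advance 4 -> fork_pos = 0 + 4 = 4. Next multiple of 5 is 5 (not reached); still 0 fragment(s).
Step 2: advance 3 -> fork_pos = 4 + 3 = 7. Reached multiple(s) of 5: 5 -> fragment 1 completed (1 total).
Step 3: advance 4 -> fork_pos = 7 + 4 = 11. Reached multiple(s) of 5: 10 -> fragment 2 completed (2 total).
Step 4: advance 13 -> fork_pos = 11 + 13 = 24. Reached multiple(s) of 5: 15, 20 -> fragments 3-4 completed (4 total).
Step 5: advance 1 -> fork_pos = 24 + 1 = 25. Reached multiple(s) of 5: 25 -> fragment 5 completed (5 total).
Step 6: advance 4 -> fork_pos = 25 + 4 = 29. Next multiple of 5 is 30 (not reached); still 5 fragment(s).
Check: final fork_pos = 29; the multiples of 5 that are <= 29 are 5..25 -> 29 // 5 = 5 completed fragment(s).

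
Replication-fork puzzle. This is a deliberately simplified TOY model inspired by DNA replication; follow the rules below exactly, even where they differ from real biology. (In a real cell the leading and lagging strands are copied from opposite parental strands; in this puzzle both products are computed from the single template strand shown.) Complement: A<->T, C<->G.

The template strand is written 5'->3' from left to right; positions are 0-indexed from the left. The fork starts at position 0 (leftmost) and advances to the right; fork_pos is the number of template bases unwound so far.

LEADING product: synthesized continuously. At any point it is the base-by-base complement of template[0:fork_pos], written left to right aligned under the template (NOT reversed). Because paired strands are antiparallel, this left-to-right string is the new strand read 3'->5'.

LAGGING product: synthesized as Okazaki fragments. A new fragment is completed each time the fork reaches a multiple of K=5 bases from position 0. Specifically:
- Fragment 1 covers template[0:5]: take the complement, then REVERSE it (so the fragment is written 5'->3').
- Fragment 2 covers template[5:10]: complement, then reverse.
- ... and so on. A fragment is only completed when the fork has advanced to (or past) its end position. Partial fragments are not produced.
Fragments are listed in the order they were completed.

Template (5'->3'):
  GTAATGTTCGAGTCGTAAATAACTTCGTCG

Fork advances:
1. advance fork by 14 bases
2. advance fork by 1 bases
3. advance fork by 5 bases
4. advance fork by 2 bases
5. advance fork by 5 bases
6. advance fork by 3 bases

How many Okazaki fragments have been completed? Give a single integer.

Answer: 6

Derivation:
Step 1: advance 14 -> fork_pos = 0 + 14 = 14. Reached multiple(s) of 5: 5, 10 -> fragments 1-2 completed (2 total).
Step 2: advance 1 -> fork_pos = 14 + 1 = 15. Reached multiple(s) of 5: 15 -> fragment 3 completed (3 total).
Step 3: advance 5 -> fork_pos = 15 + 5 = 20. Reached multiple(s) of 5: 20 -> fragment 4 completed (4 total).
Step 4: advance 2 -> fork_pos = 20 + 2 = 22. Next multiple of 5 is 25 (not reached); still 4 fragment(s).
Step 5: advance 5 -> fork_pos = 22 + 5 = 27. Reached multiple(s) of 5: 25 -> fragment 5 completed (5 total).
Step 6: advance 3 -> fork_pos = 27 + 3 = 30. Reached multiple(s) of 5: 30 -> fragment 6 completed (6 total).
Check: final fork_pos = 30; the multiples of 5 that are <= 30 are 5..30 -> 30 // 5 = 6 completed fragment(s).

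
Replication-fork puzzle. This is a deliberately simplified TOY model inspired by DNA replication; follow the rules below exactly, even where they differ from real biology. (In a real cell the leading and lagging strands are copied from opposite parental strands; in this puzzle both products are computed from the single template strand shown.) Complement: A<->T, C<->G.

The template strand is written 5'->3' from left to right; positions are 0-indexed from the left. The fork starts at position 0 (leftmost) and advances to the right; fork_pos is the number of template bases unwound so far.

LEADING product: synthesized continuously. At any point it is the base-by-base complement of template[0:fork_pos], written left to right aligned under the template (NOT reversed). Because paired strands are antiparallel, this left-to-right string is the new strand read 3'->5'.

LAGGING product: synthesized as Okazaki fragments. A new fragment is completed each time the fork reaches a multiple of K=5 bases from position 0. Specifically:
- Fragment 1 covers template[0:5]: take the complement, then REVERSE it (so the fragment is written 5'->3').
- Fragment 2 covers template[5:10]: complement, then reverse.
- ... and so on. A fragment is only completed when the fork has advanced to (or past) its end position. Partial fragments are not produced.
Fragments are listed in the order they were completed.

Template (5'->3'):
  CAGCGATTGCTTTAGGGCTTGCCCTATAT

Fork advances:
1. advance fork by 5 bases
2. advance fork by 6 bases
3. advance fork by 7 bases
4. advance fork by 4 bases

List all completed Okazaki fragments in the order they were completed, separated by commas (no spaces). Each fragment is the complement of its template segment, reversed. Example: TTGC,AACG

Answer: CGCTG,GCAAT,CTAAA,AAGCC

Derivation:
Step 1: advance 5 -> fork_pos = 0 + 5 = 5. Reached multiple(s) of 5: 5 -> fragment 1 completed (1 total).
Step 2: advance 6 -> fork_pos = 5 + 6 = 11. Reached multiple(s) of 5: 10 -> fragment 2 completed (2 total).
Step 3: advance 7 -> fork_pos = 11 + 7 = 18. Reached multiple(s) of 5: 15 -> fragment 3 completed (3 total).
Step 4: advance 4 -> fork_pos = 18 + 4 = 22. Reached multiple(s) of 5: 20 -> fragment 4 completed (4 total).
Final fork_pos = 22, so 4 fragment(s) are complete. Build each: template segment -> complement -> reverse.
Fragment 1: template[0:5] = CAGCG -> complement GTCGC -> reversed CGCTG
Fragment 2: template[5:10] = ATTGC -> complement TAACG -> reversed GCAAT
Fragment 3: template[10:15] = TTTAG -> complement AAATC -> reversed CTAAA
Fragment 4: template[15:20] = GGCTT -> complement CCGAA -> reversed AAGCC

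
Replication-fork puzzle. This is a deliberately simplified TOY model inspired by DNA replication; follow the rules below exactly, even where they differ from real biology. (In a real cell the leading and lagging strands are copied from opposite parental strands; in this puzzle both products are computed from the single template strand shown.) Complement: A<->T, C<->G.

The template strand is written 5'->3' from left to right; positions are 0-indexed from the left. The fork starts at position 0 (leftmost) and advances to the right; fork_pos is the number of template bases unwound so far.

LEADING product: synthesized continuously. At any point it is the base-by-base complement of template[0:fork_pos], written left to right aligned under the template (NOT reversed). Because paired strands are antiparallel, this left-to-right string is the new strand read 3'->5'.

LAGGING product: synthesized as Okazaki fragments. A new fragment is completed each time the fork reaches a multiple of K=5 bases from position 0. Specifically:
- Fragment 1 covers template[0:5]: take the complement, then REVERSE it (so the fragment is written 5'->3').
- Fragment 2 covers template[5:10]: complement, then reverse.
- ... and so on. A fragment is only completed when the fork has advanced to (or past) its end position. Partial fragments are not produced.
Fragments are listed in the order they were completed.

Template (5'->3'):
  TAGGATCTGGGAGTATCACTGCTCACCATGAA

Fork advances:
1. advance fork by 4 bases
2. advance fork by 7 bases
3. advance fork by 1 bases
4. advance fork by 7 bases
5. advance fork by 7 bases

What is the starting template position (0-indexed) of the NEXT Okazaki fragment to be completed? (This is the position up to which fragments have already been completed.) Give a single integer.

Step 1: advance 4 -> fork_pos = 0 + 4 = 4. Next multiple of 5 is 5 (not reached); still 0 fragment(s).
Step 2: advance 7 -> fork_pos = 4 + 7 = 11. Reached multiple(s) of 5: 5, 10 -> fragments 1-2 completed (2 total).
Step 3: advance 1 -> fork_pos = 11 + 1 = 12. Next multiple of 5 is 15 (not reached); still 2 fragment(s).
Step 4: advance 7 -> fork_pos = 12 + 7 = 19. Reached multiple(s) of 5: 15 -> fragment 3 completed (3 total).
Step 5: advance 7 -> fork_pos = 19 + 7 = 26. Reached multiple(s) of 5: 20, 25 -> fragments 4-5 completed (5 total).
5 fragment(s) completed, covering template[0:25] (5 x 5 = 25). The next fragment, fragment 6, covers template[25:30], so it starts at position 25.

Answer: 25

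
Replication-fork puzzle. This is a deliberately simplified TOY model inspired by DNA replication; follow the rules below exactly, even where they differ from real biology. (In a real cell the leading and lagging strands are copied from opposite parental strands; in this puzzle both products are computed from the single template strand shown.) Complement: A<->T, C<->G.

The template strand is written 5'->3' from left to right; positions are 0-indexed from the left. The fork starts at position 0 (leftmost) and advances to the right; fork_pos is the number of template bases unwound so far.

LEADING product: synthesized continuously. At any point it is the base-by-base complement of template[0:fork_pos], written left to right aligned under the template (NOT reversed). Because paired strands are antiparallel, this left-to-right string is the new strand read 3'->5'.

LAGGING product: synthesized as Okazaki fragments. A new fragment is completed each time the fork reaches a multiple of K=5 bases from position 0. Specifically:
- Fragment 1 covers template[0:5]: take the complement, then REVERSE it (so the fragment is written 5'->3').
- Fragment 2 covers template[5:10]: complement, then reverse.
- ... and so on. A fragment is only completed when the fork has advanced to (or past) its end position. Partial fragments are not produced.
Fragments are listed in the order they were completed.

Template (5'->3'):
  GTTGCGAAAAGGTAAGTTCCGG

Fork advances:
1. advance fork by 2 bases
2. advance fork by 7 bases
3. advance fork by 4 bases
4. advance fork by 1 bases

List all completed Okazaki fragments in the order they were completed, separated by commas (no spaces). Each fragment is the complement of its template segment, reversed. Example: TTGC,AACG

Step 1: advance 2 -> fork_pos = 0 + 2 = 2. Next multiple of 5 is 5 (not reached); still 0 fragment(s).
Step 2: advance 7 -> fork_pos = 2 + 7 = 9. Reached multiple(s) of 5: 5 -> fragment 1 completed (1 total).
Step 3: advance 4 -> fork_pos = 9 + 4 = 13. Reached multiple(s) of 5: 10 -> fragment 2 completed (2 total).
Step 4: advance 1 -> fork_pos = 13 + 1 = 14. Next multiple of 5 is 15 (not reached); still 2 fragment(s).
Final fork_pos = 14, so 2 fragment(s) are complete. Build each: template segment -> complement -> reverse.
Fragment 1: template[0:5] = GTTGC -> complement CAACG -> reversed GCAAC
Fragment 2: template[5:10] = GAAAA -> complement CTTTT -> reversed TTTTC

Answer: GCAAC,TTTTC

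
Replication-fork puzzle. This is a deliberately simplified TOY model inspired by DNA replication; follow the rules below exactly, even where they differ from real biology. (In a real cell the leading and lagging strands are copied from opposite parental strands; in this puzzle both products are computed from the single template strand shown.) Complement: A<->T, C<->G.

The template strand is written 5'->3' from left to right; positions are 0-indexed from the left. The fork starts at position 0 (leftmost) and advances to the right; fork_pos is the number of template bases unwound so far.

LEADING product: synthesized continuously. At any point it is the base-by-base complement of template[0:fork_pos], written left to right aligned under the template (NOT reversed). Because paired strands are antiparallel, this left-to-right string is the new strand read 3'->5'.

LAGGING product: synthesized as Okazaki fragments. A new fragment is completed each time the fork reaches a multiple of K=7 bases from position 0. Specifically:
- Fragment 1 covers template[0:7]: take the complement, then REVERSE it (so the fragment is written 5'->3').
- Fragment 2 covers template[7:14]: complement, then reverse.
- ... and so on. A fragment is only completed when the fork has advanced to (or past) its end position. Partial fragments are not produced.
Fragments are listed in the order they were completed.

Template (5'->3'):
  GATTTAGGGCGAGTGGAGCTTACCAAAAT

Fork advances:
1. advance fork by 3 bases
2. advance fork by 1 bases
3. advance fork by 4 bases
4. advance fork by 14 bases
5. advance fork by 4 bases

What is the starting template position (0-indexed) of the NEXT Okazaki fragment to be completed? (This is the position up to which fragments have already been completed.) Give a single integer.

Answer: 21

Derivation:
Step 1: advance 3 -> fork_pos = 0 + 3 = 3. Next multiple of 7 is 7 (not reached); still 0 fragment(s).
Step 2: advance 1 -> fork_pos = 3 + 1 = 4. Next multiple of 7 is 7 (not reached); still 0 fragment(s).
Step 3: advance 4 -> fork_pos = 4 + 4 = 8. Reached multiple(s) of 7: 7 -> fragment 1 completed (1 total).
Step 4: advance 14 -> fork_pos = 8 + 14 = 22. Reached multiple(s) of 7: 14, 21 -> fragments 2-3 completed (3 total).
Step 5: advance 4 -> fork_pos = 22 + 4 = 26. Next multiple of 7 is 28 (not reached); still 3 fragment(s).
3 fragment(s) completed, covering template[0:21] (3 x 7 = 21). The next fragment, fragment 4, covers template[21:28], so it starts at position 21.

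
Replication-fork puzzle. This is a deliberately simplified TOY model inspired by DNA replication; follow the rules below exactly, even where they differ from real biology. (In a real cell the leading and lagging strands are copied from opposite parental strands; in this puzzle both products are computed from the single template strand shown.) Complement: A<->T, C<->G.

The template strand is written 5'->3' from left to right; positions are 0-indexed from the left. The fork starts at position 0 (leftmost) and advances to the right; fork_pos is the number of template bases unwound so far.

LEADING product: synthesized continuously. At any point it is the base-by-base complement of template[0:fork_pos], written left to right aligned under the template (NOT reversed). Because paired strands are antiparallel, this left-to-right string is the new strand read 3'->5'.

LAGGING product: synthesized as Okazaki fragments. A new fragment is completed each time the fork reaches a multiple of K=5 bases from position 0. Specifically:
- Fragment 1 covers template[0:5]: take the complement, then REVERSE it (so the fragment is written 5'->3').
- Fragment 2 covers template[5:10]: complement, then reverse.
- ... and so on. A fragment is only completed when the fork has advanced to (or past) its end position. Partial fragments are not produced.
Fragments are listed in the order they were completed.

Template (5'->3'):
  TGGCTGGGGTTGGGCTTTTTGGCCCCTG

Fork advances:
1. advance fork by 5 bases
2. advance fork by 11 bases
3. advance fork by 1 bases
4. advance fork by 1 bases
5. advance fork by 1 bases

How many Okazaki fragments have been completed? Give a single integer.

Step 1: advance 5 -> fork_pos = 0 + 5 = 5. Reached multiple(s) of 5: 5 -> fragment 1 completed (1 total).
Step 2: advance 11 -> fork_pos = 5 + 11 = 16. Reached multiple(s) of 5: 10, 15 -> fragments 2-3 completed (3 total).
Step 3: advance 1 -> fork_pos = 16 + 1 = 17. Next multiple of 5 is 20 (not reached); still 3 fragment(s).
Step 4: advance 1 -> fork_pos = 17 + 1 = 18. Next multiple of 5 is 20 (not reached); still 3 fragment(s).
Step 5: advance 1 -> fork_pos = 18 + 1 = 19. Next multiple of 5 is 20 (not reached); still 3 fragment(s).
Check: final fork_pos = 19; the multiples of 5 that are <= 19 are 5..15 -> 19 // 5 = 3 completed fragment(s).

Answer: 3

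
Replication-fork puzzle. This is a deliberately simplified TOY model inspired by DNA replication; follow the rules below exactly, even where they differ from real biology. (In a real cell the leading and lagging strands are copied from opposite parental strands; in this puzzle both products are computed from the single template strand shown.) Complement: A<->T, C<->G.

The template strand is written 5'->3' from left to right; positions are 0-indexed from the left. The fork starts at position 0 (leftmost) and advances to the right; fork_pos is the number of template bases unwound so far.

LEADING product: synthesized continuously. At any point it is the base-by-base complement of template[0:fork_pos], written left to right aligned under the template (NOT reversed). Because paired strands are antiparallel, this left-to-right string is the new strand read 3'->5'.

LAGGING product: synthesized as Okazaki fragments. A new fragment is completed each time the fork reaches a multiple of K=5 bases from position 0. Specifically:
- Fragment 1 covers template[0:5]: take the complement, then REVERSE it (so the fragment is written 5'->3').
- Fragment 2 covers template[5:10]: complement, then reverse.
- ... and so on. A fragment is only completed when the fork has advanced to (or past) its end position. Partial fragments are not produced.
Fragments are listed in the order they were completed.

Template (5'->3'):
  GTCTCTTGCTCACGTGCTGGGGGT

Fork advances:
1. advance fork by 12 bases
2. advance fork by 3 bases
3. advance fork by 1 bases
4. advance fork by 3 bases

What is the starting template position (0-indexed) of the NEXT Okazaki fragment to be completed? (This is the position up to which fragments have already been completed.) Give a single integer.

Step 1: advance 12 -> fork_pos = 0 + 12 = 12. Reached multiple(s) of 5: 5, 10 -> fragments 1-2 completed (2 total).
Step 2: advance 3 -> fork_pos = 12 + 3 = 15. Reached multiple(s) of 5: 15 -> fragment 3 completed (3 total).
Step 3: advance 1 -> fork_pos = 15 + 1 = 16. Next multiple of 5 is 20 (not reached); still 3 fragment(s).
Step 4: advance 3 -> fork_pos = 16 + 3 = 19. Next multiple of 5 is 20 (not reached); still 3 fragment(s).
3 fragment(s) completed, covering template[0:15] (3 x 5 = 15). The next fragment, fragment 4, covers template[15:20], so it starts at position 15.

Answer: 15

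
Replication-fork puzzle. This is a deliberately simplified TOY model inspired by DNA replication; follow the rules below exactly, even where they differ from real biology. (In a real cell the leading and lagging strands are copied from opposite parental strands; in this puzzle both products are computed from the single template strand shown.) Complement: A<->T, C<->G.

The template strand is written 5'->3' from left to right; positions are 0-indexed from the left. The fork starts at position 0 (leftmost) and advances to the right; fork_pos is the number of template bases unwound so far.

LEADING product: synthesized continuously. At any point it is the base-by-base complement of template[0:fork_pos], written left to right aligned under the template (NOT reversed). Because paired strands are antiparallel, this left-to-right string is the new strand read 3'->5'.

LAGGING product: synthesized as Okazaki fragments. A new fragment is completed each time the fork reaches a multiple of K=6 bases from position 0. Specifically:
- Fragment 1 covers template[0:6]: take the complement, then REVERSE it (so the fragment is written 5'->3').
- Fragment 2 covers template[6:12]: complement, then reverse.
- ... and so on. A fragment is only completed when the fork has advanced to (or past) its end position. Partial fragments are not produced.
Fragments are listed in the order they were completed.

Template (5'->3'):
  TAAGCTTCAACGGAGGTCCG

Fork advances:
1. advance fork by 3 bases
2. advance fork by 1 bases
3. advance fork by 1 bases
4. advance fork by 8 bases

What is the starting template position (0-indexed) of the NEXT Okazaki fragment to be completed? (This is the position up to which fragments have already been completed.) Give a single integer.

Answer: 12

Derivation:
Step 1: advance 3 -> fork_pos = 0 + 3 = 3. Next multiple of 6 is 6 (not reached); still 0 fragment(s).
Step 2: advance 1 -> fork_pos = 3 + 1 = 4. Next multiple of 6 is 6 (not reached); still 0 fragment(s).
Step 3: advance 1 -> fork_pos = 4 + 1 = 5. Next multiple of 6 is 6 (not reached); still 0 fragment(s).
Step 4: advance 8 -> fork_pos = 5 + 8 = 13. Reached multiple(s) of 6: 6, 12 -> fragments 1-2 completed (2 total).
2 fragment(s) completed, covering template[0:12] (2 x 6 = 12). The next fragment, fragment 3, covers template[12:18], so it starts at position 12.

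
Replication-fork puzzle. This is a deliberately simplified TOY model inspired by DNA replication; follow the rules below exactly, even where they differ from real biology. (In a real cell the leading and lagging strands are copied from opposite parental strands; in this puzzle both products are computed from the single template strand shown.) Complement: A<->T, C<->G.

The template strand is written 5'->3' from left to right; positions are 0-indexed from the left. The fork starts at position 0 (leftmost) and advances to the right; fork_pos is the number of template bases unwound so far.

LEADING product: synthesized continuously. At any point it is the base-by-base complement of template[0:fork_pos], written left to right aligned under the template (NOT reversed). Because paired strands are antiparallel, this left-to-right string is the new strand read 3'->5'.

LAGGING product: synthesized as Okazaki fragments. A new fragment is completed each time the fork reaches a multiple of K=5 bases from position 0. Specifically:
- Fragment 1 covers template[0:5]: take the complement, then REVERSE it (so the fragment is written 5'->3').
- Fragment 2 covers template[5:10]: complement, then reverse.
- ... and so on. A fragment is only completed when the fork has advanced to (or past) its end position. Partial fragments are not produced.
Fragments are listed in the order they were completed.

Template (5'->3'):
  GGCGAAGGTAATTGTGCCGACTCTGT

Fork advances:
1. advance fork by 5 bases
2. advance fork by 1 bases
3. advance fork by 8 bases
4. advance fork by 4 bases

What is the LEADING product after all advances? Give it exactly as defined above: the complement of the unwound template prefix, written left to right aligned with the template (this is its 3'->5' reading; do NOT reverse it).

Step 1: advance 5 -> fork_pos = 0 + 5 = 5.
Step 2: advance 1 -> fork_pos = 5 + 1 = 6.
Step 3: advance 8 -> fork_pos = 6 + 8 = 14.
Step 4: advance 4 -> fork_pos = 14 + 4 = 18.
Unwound prefix: template[0:18] = GGCGAAGGTAATTGTGCC
Complement it base by base (A<->T, C<->G), keeping left-to-right order:
  [0:5] GGCGA -> CCGCT
  [5:10] AGGTA -> TCCAT
  [10:15] ATTGT -> TAACA
  [15:18] GCC -> CGG
Concatenate: CCGCTTCCATTAACACGG (length 18; written aligned with the template, i.e. 3'->5').

Answer: CCGCTTCCATTAACACGG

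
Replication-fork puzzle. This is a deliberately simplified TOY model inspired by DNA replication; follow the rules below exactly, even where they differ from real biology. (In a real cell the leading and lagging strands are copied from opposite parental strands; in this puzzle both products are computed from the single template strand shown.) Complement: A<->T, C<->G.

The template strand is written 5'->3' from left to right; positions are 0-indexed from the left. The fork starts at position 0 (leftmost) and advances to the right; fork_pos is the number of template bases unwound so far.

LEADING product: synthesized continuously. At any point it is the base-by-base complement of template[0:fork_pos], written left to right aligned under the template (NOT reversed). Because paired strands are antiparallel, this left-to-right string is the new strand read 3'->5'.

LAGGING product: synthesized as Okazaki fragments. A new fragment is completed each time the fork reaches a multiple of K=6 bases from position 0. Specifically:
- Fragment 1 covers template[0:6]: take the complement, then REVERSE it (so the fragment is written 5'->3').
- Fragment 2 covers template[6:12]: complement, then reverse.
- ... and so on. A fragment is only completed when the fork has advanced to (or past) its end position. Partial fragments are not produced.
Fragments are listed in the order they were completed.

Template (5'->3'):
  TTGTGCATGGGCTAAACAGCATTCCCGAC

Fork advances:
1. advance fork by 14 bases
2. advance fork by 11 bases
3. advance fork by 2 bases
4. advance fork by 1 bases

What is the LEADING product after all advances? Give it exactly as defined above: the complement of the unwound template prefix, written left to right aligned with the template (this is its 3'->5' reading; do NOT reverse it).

Step 1: advance 14 -> fork_pos = 0 + 14 = 14.
Step 2: advance 11 -> fork_pos = 14 + 11 = 25.
Step 3: advance 2 -> fork_pos = 25 + 2 = 27.
Step 4: advance 1 -> fork_pos = 27 + 1 = 28.
Unwound prefix: template[0:28] = TTGTGCATGGGCTAAACAGCATTCCCGA
Complement it base by base (A<->T, C<->G), keeping left-to-right order:
  [0:5] TTGTG -> AACAC
  [5:10] CATGG -> GTACC
  [10:15] GCTAA -> CGATT
  [15:20] ACAGC -> TGTCG
  [20:25] ATTCC -> TAAGG
  [25:28] CGA -> GCT
Concatenate: AACACGTACCCGATTTGTCGTAAGGGCT (length 28; written aligned with the template, i.e. 3'->5').

Answer: AACACGTACCCGATTTGTCGTAAGGGCT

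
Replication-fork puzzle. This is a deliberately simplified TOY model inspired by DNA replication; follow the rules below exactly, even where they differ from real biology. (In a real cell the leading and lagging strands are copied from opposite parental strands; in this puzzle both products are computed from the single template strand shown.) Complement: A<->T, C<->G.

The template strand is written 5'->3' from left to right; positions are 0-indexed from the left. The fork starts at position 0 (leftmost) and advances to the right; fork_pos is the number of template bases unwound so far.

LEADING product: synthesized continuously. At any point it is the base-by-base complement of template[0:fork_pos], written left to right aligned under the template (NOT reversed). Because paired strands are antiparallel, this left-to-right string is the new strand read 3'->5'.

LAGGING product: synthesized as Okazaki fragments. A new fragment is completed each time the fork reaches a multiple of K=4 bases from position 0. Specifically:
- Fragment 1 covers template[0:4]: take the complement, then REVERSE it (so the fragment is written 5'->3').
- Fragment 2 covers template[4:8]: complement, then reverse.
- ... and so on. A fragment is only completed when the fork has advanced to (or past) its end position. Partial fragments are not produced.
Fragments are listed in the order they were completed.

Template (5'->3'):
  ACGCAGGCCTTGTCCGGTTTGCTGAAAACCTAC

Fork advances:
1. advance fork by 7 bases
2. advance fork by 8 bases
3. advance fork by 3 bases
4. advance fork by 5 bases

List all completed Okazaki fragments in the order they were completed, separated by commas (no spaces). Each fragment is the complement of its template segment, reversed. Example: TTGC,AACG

Answer: GCGT,GCCT,CAAG,CGGA,AAAC

Derivation:
Step 1: advance 7 -> fork_pos = 0 + 7 = 7. Reached multiple(s) of 4: 4 -> fragment 1 completed (1 total).
Step 2: advance 8 -> fork_pos = 7 + 8 = 15. Reached multiple(s) of 4: 8, 12 -> fragments 2-3 completed (3 total).
Step 3: advance 3 -> fork_pos = 15 + 3 = 18. Reached multiple(s) of 4: 16 -> fragment 4 completed (4 total).
Step 4: advance 5 -> fork_pos = 18 + 5 = 23. Reached multiple(s) of 4: 20 -> fragment 5 completed (5 total).
Final fork_pos = 23, so 5 fragment(s) are complete. Build each: template segment -> complement -> reverse.
Fragment 1: template[0:4] = ACGC -> complement TGCG -> reversed GCGT
Fragment 2: template[4:8] = AGGC -> complement TCCG -> reversed GCCT
Fragment 3: template[8:12] = CTTG -> complement GAAC -> reversed CAAG
Fragment 4: template[12:16] = TCCG -> complement AGGC -> reversed CGGA
Fragment 5: template[16:20] = GTTT -> complement CAAA -> reversed AAAC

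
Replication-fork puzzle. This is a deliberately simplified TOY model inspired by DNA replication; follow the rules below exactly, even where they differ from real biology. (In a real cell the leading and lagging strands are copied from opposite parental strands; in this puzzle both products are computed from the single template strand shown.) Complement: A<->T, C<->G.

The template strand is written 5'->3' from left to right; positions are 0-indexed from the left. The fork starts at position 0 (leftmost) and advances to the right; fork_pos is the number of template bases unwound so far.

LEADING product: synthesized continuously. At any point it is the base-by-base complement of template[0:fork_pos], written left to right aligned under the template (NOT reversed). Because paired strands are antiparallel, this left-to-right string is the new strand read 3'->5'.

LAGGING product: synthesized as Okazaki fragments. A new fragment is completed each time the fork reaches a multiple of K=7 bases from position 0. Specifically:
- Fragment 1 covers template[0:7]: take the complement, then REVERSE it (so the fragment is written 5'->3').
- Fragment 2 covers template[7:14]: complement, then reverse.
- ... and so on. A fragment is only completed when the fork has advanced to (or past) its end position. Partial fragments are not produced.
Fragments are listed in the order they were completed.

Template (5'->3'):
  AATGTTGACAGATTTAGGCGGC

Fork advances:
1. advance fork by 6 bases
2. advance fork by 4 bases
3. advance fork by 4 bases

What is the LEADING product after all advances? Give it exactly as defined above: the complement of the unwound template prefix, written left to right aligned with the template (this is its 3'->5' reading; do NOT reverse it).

Step 1: advance 6 -> fork_pos = 0 + 6 = 6.
Step 2: advance 4 -> fork_pos = 6 + 4 = 10.
Step 3: advance 4 -> fork_pos = 10 + 4 = 14.
Unwound prefix: template[0:14] = AATGTTGACAGATT
Complement it base by base (A<->T, C<->G), keeping left-to-right order:
  [0:5] AATGT -> TTACA
  [5:10] TGACA -> ACTGT
  [10:14] GATT -> CTAA
Concatenate: TTACAACTGTCTAA (length 14; written aligned with the template, i.e. 3'->5').

Answer: TTACAACTGTCTAA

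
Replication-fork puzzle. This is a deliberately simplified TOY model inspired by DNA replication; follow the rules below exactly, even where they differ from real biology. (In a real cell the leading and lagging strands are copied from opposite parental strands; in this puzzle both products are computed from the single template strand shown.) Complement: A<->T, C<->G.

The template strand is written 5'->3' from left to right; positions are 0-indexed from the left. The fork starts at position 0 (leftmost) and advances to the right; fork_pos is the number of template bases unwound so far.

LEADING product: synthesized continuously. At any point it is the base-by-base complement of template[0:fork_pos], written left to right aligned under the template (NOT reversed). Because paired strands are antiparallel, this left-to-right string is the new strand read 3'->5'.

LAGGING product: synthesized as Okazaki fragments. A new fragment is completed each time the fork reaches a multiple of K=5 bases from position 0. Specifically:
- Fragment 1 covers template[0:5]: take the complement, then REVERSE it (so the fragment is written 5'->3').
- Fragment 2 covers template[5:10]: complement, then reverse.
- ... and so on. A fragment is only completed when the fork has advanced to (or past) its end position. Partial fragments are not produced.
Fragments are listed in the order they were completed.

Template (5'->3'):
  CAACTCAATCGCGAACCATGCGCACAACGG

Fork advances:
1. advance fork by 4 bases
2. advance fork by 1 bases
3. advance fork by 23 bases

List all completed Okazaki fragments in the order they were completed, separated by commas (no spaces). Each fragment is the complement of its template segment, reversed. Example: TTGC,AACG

Answer: AGTTG,GATTG,TTCGC,CATGG,GTGCG

Derivation:
Step 1: advance 4 -> fork_pos = 0 + 4 = 4. Next multiple of 5 is 5 (not reached); still 0 fragment(s).
Step 2: advance 1 -> fork_pos = 4 + 1 = 5. Reached multiple(s) of 5: 5 -> fragment 1 completed (1 total).
Step 3: advance 23 -> fork_pos = 5 + 23 = 28. Reached multiple(s) of 5: 10, 15, 20, 25 -> fragments 2-5 completed (5 total).
Final fork_pos = 28, so 5 fragment(s) are complete. Build each: template segment -> complement -> reverse.
Fragment 1: template[0:5] = CAACT -> complement GTTGA -> reversed AGTTG
Fragment 2: template[5:10] = CAATC -> complement GTTAG -> reversed GATTG
Fragment 3: template[10:15] = GCGAA -> complement CGCTT -> reversed TTCGC
Fragment 4: template[15:20] = CCATG -> complement GGTAC -> reversed CATGG
Fragment 5: template[20:25] = CGCAC -> complement GCGTG -> reversed GTGCG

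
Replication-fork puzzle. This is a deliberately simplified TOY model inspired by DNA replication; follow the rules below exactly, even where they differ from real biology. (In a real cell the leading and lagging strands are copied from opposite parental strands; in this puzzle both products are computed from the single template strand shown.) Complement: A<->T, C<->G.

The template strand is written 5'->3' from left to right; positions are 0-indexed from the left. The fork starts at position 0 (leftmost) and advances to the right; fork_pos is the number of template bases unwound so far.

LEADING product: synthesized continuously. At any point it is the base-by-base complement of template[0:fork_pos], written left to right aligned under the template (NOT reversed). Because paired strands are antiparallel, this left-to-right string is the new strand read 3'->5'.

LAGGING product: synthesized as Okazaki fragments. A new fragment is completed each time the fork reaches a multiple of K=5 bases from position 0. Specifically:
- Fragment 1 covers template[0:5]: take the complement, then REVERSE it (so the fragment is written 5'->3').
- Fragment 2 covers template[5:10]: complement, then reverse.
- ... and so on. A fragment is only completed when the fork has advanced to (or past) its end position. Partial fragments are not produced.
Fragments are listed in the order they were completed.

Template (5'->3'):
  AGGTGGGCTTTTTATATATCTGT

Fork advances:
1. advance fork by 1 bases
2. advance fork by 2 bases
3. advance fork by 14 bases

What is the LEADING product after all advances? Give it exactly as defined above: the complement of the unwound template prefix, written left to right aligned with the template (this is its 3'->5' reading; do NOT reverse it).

Step 1: advance 1 -> fork_pos = 0 + 1 = 1.
Step 2: advance 2 -> fork_pos = 1 + 2 = 3.
Step 3: advance 14 -> fork_pos = 3 + 14 = 17.
Unwound prefix: template[0:17] = AGGTGGGCTTTTTATAT
Complement it base by base (A<->T, C<->G), keeping left-to-right order:
  [0:5] AGGTG -> TCCAC
  [5:10] GGCTT -> CCGAA
  [10:15] TTTAT -> AAATA
  [15:17] AT -> TA
Concatenate: TCCACCCGAAAAATATA (length 17; written aligned with the template, i.e. 3'->5').

Answer: TCCACCCGAAAAATATA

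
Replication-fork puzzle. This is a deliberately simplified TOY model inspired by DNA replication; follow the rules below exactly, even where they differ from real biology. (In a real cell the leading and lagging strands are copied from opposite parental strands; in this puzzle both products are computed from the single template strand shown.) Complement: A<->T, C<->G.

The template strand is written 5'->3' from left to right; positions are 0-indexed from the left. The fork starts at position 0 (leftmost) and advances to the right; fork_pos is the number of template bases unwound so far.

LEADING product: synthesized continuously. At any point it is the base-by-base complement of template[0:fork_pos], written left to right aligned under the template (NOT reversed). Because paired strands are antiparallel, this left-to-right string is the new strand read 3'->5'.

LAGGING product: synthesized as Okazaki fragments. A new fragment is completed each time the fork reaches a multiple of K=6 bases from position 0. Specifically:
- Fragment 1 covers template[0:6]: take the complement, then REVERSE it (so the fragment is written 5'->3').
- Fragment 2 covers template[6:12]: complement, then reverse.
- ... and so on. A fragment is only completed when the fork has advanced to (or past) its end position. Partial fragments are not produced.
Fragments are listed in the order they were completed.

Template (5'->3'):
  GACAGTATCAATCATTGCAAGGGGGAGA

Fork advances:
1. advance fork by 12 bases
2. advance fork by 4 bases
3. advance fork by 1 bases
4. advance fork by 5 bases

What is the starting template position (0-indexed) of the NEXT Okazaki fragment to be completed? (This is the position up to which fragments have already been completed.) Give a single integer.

Answer: 18

Derivation:
Step 1: advance 12 -> fork_pos = 0 + 12 = 12. Reached multiple(s) of 6: 6, 12 -> fragments 1-2 completed (2 total).
Step 2: advance 4 -> fork_pos = 12 + 4 = 16. Next multiple of 6 is 18 (not reached); still 2 fragment(s).
Step 3: advance 1 -> fork_pos = 16 + 1 = 17. Next multiple of 6 is 18 (not reached); still 2 fragment(s).
Step 4: advance 5 -> fork_pos = 17 + 5 = 22. Reached multiple(s) of 6: 18 -> fragment 3 completed (3 total).
3 fragment(s) completed, covering template[0:18] (3 x 6 = 18). The next fragment, fragment 4, covers template[18:24], so it starts at position 18.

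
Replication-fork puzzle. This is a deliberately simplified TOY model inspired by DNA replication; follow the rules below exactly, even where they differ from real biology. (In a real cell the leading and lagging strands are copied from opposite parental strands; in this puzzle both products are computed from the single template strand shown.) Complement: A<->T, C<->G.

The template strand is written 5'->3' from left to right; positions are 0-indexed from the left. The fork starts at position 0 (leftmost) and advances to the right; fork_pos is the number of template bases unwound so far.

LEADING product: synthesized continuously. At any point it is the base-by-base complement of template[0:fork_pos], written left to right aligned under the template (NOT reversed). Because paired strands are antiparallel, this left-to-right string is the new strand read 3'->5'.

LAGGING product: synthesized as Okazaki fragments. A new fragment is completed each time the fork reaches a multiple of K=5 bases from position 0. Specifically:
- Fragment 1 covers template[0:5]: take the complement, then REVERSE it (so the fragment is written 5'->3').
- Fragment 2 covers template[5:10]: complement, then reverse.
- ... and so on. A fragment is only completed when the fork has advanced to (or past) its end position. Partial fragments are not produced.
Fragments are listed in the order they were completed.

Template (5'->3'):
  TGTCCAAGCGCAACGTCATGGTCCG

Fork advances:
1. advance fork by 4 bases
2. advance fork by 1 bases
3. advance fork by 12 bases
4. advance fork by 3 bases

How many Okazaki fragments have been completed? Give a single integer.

Answer: 4

Derivation:
Step 1: advance 4 -> fork_pos = 0 + 4 = 4. Next multiple of 5 is 5 (not reached); still 0 fragment(s).
Step 2: advance 1 -> fork_pos = 4 + 1 = 5. Reached multiple(s) of 5: 5 -> fragment 1 completed (1 total).
Step 3: advance 12 -> fork_pos = 5 + 12 = 17. Reached multiple(s) of 5: 10, 15 -> fragments 2-3 completed (3 total).
Step 4: advance 3 -> fork_pos = 17 + 3 = 20. Reached multiple(s) of 5: 20 -> fragment 4 completed (4 total).
Check: final fork_pos = 20; the multiples of 5 that are <= 20 are 5..20 -> 20 // 5 = 4 completed fragment(s).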